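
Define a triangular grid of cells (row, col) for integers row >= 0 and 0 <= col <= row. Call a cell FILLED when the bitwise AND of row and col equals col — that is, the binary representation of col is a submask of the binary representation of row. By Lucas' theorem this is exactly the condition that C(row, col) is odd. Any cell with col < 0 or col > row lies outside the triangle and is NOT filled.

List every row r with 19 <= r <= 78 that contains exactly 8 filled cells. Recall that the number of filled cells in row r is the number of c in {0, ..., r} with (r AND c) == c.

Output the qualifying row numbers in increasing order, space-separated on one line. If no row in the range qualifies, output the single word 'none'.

Row r has 2^popcount(r) filled cells, so we need popcount(r) = log2(8) = 3.
Scan r = 19..78 and keep those with exactly 3 one-bits:
r=19=10011 popcount=3 -> KEEP
r=20=10100 popcount=2 -> skip
r=21=10101 popcount=3 -> KEEP
r=22=10110 popcount=3 -> KEEP
r=23=10111 popcount=4 -> skip
r=24=11000 popcount=2 -> skip
r=25=11001 popcount=3 -> KEEP
r=26=11010 popcount=3 -> KEEP
r=27=11011 popcount=4 -> skip
r=28=11100 popcount=3 -> KEEP
r=29=11101 popcount=4 -> skip
r=30=11110 popcount=4 -> skip
r=31=11111 popcount=5 -> skip
r=32=100000 popcount=1 -> skip
r=33=100001 popcount=2 -> skip
r=34=100010 popcount=2 -> skip
r=35=100011 popcount=3 -> KEEP
r=36=100100 popcount=2 -> skip
r=37=100101 popcount=3 -> KEEP
r=38=100110 popcount=3 -> KEEP
r=39=100111 popcount=4 -> skip
r=40=101000 popcount=2 -> skip
r=41=101001 popcount=3 -> KEEP
r=42=101010 popcount=3 -> KEEP
r=43=101011 popcount=4 -> skip
r=44=101100 popcount=3 -> KEEP
r=45=101101 popcount=4 -> skip
r=46=101110 popcount=4 -> skip
r=47=101111 popcount=5 -> skip
r=48=110000 popcount=2 -> skip
r=49=110001 popcount=3 -> KEEP
r=50=110010 popcount=3 -> KEEP
r=51=110011 popcount=4 -> skip
r=52=110100 popcount=3 -> KEEP
r=53=110101 popcount=4 -> skip
r=54=110110 popcount=4 -> skip
r=55=110111 popcount=5 -> skip
r=56=111000 popcount=3 -> KEEP
r=57=111001 popcount=4 -> skip
r=58=111010 popcount=4 -> skip
r=59=111011 popcount=5 -> skip
r=60=111100 popcount=4 -> skip
r=61=111101 popcount=5 -> skip
r=62=111110 popcount=5 -> skip
r=63=111111 popcount=6 -> skip
r=64=1000000 popcount=1 -> skip
r=65=1000001 popcount=2 -> skip
r=66=1000010 popcount=2 -> skip
r=67=1000011 popcount=3 -> KEEP
r=68=1000100 popcount=2 -> skip
r=69=1000101 popcount=3 -> KEEP
r=70=1000110 popcount=3 -> KEEP
r=71=1000111 popcount=4 -> skip
r=72=1001000 popcount=2 -> skip
r=73=1001001 popcount=3 -> KEEP
r=74=1001010 popcount=3 -> KEEP
r=75=1001011 popcount=4 -> skip
r=76=1001100 popcount=3 -> KEEP
r=77=1001101 popcount=4 -> skip
r=78=1001110 popcount=4 -> skip
Kept rows: 19 21 22 25 26 28 35 37 38 41 42 44 49 50 52 56 67 69 70 73 74 76

Answer: 19 21 22 25 26 28 35 37 38 41 42 44 49 50 52 56 67 69 70 73 74 76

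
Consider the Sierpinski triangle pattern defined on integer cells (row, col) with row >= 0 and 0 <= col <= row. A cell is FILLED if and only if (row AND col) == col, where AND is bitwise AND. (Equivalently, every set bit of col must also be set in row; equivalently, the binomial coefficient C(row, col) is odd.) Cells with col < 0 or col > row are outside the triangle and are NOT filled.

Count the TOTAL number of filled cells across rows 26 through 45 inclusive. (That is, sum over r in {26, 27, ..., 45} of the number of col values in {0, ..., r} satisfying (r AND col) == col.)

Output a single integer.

Answer: 210

Derivation:
r26=11010 pc3: +8 =8
r27=11011 pc4: +16 =24
r28=11100 pc3: +8 =32
r29=11101 pc4: +16 =48
r30=11110 pc4: +16 =64
r31=11111 pc5: +32 =96
r32=100000 pc1: +2 =98
r33=100001 pc2: +4 =102
r34=100010 pc2: +4 =106
r35=100011 pc3: +8 =114
r36=100100 pc2: +4 =118
r37=100101 pc3: +8 =126
r38=100110 pc3: +8 =134
r39=100111 pc4: +16 =150
r40=101000 pc2: +4 =154
r41=101001 pc3: +8 =162
r42=101010 pc3: +8 =170
r43=101011 pc4: +16 =186
r44=101100 pc3: +8 =194
r45=101101 pc4: +16 =210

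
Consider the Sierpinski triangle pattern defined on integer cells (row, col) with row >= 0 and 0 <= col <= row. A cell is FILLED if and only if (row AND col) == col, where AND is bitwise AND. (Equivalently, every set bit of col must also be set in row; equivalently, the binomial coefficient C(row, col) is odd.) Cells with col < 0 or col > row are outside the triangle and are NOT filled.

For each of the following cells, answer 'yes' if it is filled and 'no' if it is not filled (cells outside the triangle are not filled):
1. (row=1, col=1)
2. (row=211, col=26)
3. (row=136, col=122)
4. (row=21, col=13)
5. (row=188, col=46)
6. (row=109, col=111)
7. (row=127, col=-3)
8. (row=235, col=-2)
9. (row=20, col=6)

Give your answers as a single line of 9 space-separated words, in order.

(1,1): row=0b1, col=0b1, row AND col = 0b1 = 1; 1 == 1 -> filled
(211,26): row=0b11010011, col=0b11010, row AND col = 0b10010 = 18; 18 != 26 -> empty
(136,122): row=0b10001000, col=0b1111010, row AND col = 0b1000 = 8; 8 != 122 -> empty
(21,13): row=0b10101, col=0b1101, row AND col = 0b101 = 5; 5 != 13 -> empty
(188,46): row=0b10111100, col=0b101110, row AND col = 0b101100 = 44; 44 != 46 -> empty
(109,111): col outside [0, 109] -> not filled
(127,-3): col outside [0, 127] -> not filled
(235,-2): col outside [0, 235] -> not filled
(20,6): row=0b10100, col=0b110, row AND col = 0b100 = 4; 4 != 6 -> empty

Answer: yes no no no no no no no no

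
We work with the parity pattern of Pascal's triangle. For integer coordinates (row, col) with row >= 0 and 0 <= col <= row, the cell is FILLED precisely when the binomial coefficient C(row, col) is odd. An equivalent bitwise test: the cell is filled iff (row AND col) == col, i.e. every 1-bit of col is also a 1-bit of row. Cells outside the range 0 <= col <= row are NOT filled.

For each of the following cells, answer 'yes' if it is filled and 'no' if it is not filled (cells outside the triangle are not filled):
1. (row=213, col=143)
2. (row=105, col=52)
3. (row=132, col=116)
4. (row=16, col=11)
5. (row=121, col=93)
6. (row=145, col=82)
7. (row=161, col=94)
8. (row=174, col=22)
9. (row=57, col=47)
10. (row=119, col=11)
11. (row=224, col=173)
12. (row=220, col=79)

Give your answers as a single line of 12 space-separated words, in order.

(213,143): row=0b11010101, col=0b10001111, row AND col = 0b10000101 = 133; 133 != 143 -> empty
(105,52): row=0b1101001, col=0b110100, row AND col = 0b100000 = 32; 32 != 52 -> empty
(132,116): row=0b10000100, col=0b1110100, row AND col = 0b100 = 4; 4 != 116 -> empty
(16,11): row=0b10000, col=0b1011, row AND col = 0b0 = 0; 0 != 11 -> empty
(121,93): row=0b1111001, col=0b1011101, row AND col = 0b1011001 = 89; 89 != 93 -> empty
(145,82): row=0b10010001, col=0b1010010, row AND col = 0b10000 = 16; 16 != 82 -> empty
(161,94): row=0b10100001, col=0b1011110, row AND col = 0b0 = 0; 0 != 94 -> empty
(174,22): row=0b10101110, col=0b10110, row AND col = 0b110 = 6; 6 != 22 -> empty
(57,47): row=0b111001, col=0b101111, row AND col = 0b101001 = 41; 41 != 47 -> empty
(119,11): row=0b1110111, col=0b1011, row AND col = 0b11 = 3; 3 != 11 -> empty
(224,173): row=0b11100000, col=0b10101101, row AND col = 0b10100000 = 160; 160 != 173 -> empty
(220,79): row=0b11011100, col=0b1001111, row AND col = 0b1001100 = 76; 76 != 79 -> empty

Answer: no no no no no no no no no no no no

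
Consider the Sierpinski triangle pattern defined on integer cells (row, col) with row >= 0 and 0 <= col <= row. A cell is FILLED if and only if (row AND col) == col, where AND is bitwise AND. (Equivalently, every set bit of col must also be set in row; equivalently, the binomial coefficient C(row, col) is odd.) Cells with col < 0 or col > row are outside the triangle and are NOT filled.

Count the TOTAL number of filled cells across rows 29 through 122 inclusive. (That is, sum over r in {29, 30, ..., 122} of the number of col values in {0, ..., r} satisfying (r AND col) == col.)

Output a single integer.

r29=11101 pc4: +16 =16
r30=11110 pc4: +16 =32
r31=11111 pc5: +32 =64
r32=100000 pc1: +2 =66
r33=100001 pc2: +4 =70
r34=100010 pc2: +4 =74
r35=100011 pc3: +8 =82
r36=100100 pc2: +4 =86
r37=100101 pc3: +8 =94
r38=100110 pc3: +8 =102
r39=100111 pc4: +16 =118
r40=101000 pc2: +4 =122
r41=101001 pc3: +8 =130
r42=101010 pc3: +8 =138
r43=101011 pc4: +16 =154
r44=101100 pc3: +8 =162
r45=101101 pc4: +16 =178
r46=101110 pc4: +16 =194
r47=101111 pc5: +32 =226
r48=110000 pc2: +4 =230
r49=110001 pc3: +8 =238
r50=110010 pc3: +8 =246
r51=110011 pc4: +16 =262
r52=110100 pc3: +8 =270
r53=110101 pc4: +16 =286
r54=110110 pc4: +16 =302
r55=110111 pc5: +32 =334
r56=111000 pc3: +8 =342
r57=111001 pc4: +16 =358
r58=111010 pc4: +16 =374
r59=111011 pc5: +32 =406
r60=111100 pc4: +16 =422
r61=111101 pc5: +32 =454
r62=111110 pc5: +32 =486
r63=111111 pc6: +64 =550
r64=1000000 pc1: +2 =552
r65=1000001 pc2: +4 =556
r66=1000010 pc2: +4 =560
r67=1000011 pc3: +8 =568
r68=1000100 pc2: +4 =572
r69=1000101 pc3: +8 =580
r70=1000110 pc3: +8 =588
r71=1000111 pc4: +16 =604
r72=1001000 pc2: +4 =608
r73=1001001 pc3: +8 =616
r74=1001010 pc3: +8 =624
r75=1001011 pc4: +16 =640
r76=1001100 pc3: +8 =648
r77=1001101 pc4: +16 =664
r78=1001110 pc4: +16 =680
r79=1001111 pc5: +32 =712
r80=1010000 pc2: +4 =716
r81=1010001 pc3: +8 =724
r82=1010010 pc3: +8 =732
r83=1010011 pc4: +16 =748
r84=1010100 pc3: +8 =756
r85=1010101 pc4: +16 =772
r86=1010110 pc4: +16 =788
r87=1010111 pc5: +32 =820
r88=1011000 pc3: +8 =828
r89=1011001 pc4: +16 =844
r90=1011010 pc4: +16 =860
r91=1011011 pc5: +32 =892
r92=1011100 pc4: +16 =908
r93=1011101 pc5: +32 =940
r94=1011110 pc5: +32 =972
r95=1011111 pc6: +64 =1036
r96=1100000 pc2: +4 =1040
r97=1100001 pc3: +8 =1048
r98=1100010 pc3: +8 =1056
r99=1100011 pc4: +16 =1072
r100=1100100 pc3: +8 =1080
r101=1100101 pc4: +16 =1096
r102=1100110 pc4: +16 =1112
r103=1100111 pc5: +32 =1144
r104=1101000 pc3: +8 =1152
r105=1101001 pc4: +16 =1168
r106=1101010 pc4: +16 =1184
r107=1101011 pc5: +32 =1216
r108=1101100 pc4: +16 =1232
r109=1101101 pc5: +32 =1264
r110=1101110 pc5: +32 =1296
r111=1101111 pc6: +64 =1360
r112=1110000 pc3: +8 =1368
r113=1110001 pc4: +16 =1384
r114=1110010 pc4: +16 =1400
r115=1110011 pc5: +32 =1432
r116=1110100 pc4: +16 =1448
r117=1110101 pc5: +32 =1480
r118=1110110 pc5: +32 =1512
r119=1110111 pc6: +64 =1576
r120=1111000 pc4: +16 =1592
r121=1111001 pc5: +32 =1624
r122=1111010 pc5: +32 =1656

Answer: 1656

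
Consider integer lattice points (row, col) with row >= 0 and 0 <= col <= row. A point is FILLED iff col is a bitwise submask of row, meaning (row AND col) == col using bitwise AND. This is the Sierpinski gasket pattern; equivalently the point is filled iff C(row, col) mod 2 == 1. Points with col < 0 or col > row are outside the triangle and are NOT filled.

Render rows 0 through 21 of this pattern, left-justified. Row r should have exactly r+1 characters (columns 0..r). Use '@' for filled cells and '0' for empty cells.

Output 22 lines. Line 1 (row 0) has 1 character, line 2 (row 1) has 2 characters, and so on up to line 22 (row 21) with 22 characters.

r0=0: @
r1=1: @@
r2=10: @0@
r3=11: @@@@
r4=100: @000@
r5=101: @@00@@
r6=110: @0@0@0@
r7=111: @@@@@@@@
r8=1000: @0000000@
r9=1001: @@000000@@
r10=1010: @0@00000@0@
r11=1011: @@@@0000@@@@
r12=1100: @000@000@000@
r13=1101: @@00@@00@@00@@
r14=1110: @0@0@0@0@0@0@0@
r15=1111: @@@@@@@@@@@@@@@@
r16=10000: @000000000000000@
r17=10001: @@00000000000000@@
r18=10010: @0@0000000000000@0@
r19=10011: @@@@000000000000@@@@
r20=10100: @000@00000000000@000@
r21=10101: @@00@@0000000000@@00@@

Answer: @
@@
@0@
@@@@
@000@
@@00@@
@0@0@0@
@@@@@@@@
@0000000@
@@000000@@
@0@00000@0@
@@@@0000@@@@
@000@000@000@
@@00@@00@@00@@
@0@0@0@0@0@0@0@
@@@@@@@@@@@@@@@@
@000000000000000@
@@00000000000000@@
@0@0000000000000@0@
@@@@000000000000@@@@
@000@00000000000@000@
@@00@@0000000000@@00@@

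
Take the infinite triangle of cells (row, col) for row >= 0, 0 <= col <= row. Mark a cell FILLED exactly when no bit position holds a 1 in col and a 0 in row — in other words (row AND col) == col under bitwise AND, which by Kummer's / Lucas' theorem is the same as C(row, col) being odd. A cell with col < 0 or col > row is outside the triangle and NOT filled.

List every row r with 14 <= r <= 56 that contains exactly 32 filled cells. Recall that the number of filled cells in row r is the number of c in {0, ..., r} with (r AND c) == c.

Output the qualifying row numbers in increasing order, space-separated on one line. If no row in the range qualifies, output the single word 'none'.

Answer: 31 47 55

Derivation:
Row r has 2^popcount(r) filled cells, so we need popcount(r) = log2(32) = 5.
Scan r = 14..56 and keep those with exactly 5 one-bits:
r=14=1110 popcount=3 -> skip
r=15=1111 popcount=4 -> skip
r=16=10000 popcount=1 -> skip
r=17=10001 popcount=2 -> skip
r=18=10010 popcount=2 -> skip
r=19=10011 popcount=3 -> skip
r=20=10100 popcount=2 -> skip
r=21=10101 popcount=3 -> skip
r=22=10110 popcount=3 -> skip
r=23=10111 popcount=4 -> skip
r=24=11000 popcount=2 -> skip
r=25=11001 popcount=3 -> skip
r=26=11010 popcount=3 -> skip
r=27=11011 popcount=4 -> skip
r=28=11100 popcount=3 -> skip
r=29=11101 popcount=4 -> skip
r=30=11110 popcount=4 -> skip
r=31=11111 popcount=5 -> KEEP
r=32=100000 popcount=1 -> skip
r=33=100001 popcount=2 -> skip
r=34=100010 popcount=2 -> skip
r=35=100011 popcount=3 -> skip
r=36=100100 popcount=2 -> skip
r=37=100101 popcount=3 -> skip
r=38=100110 popcount=3 -> skip
r=39=100111 popcount=4 -> skip
r=40=101000 popcount=2 -> skip
r=41=101001 popcount=3 -> skip
r=42=101010 popcount=3 -> skip
r=43=101011 popcount=4 -> skip
r=44=101100 popcount=3 -> skip
r=45=101101 popcount=4 -> skip
r=46=101110 popcount=4 -> skip
r=47=101111 popcount=5 -> KEEP
r=48=110000 popcount=2 -> skip
r=49=110001 popcount=3 -> skip
r=50=110010 popcount=3 -> skip
r=51=110011 popcount=4 -> skip
r=52=110100 popcount=3 -> skip
r=53=110101 popcount=4 -> skip
r=54=110110 popcount=4 -> skip
r=55=110111 popcount=5 -> KEEP
r=56=111000 popcount=3 -> skip
Kept rows: 31 47 55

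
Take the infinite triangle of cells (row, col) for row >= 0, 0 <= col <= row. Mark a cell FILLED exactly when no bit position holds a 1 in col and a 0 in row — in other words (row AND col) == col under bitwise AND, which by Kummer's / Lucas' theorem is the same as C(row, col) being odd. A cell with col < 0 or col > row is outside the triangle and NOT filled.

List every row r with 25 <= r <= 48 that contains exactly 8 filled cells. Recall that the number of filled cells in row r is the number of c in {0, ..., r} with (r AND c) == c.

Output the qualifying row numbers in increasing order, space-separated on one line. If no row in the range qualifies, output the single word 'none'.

Answer: 25 26 28 35 37 38 41 42 44

Derivation:
Row r has 2^popcount(r) filled cells, so we need popcount(r) = log2(8) = 3.
Scan r = 25..48 and keep those with exactly 3 one-bits:
r=25=11001 popcount=3 -> KEEP
r=26=11010 popcount=3 -> KEEP
r=27=11011 popcount=4 -> skip
r=28=11100 popcount=3 -> KEEP
r=29=11101 popcount=4 -> skip
r=30=11110 popcount=4 -> skip
r=31=11111 popcount=5 -> skip
r=32=100000 popcount=1 -> skip
r=33=100001 popcount=2 -> skip
r=34=100010 popcount=2 -> skip
r=35=100011 popcount=3 -> KEEP
r=36=100100 popcount=2 -> skip
r=37=100101 popcount=3 -> KEEP
r=38=100110 popcount=3 -> KEEP
r=39=100111 popcount=4 -> skip
r=40=101000 popcount=2 -> skip
r=41=101001 popcount=3 -> KEEP
r=42=101010 popcount=3 -> KEEP
r=43=101011 popcount=4 -> skip
r=44=101100 popcount=3 -> KEEP
r=45=101101 popcount=4 -> skip
r=46=101110 popcount=4 -> skip
r=47=101111 popcount=5 -> skip
r=48=110000 popcount=2 -> skip
Kept rows: 25 26 28 35 37 38 41 42 44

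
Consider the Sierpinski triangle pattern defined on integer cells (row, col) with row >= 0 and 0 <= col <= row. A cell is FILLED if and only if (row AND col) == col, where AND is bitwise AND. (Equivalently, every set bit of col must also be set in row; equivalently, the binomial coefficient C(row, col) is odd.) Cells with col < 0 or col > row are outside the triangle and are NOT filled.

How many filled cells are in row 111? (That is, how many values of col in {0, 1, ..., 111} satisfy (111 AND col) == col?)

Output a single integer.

111 in binary = 1101111
popcount(111) = number of 1-bits in 1101111 = 6
A col c satisfies (111 AND c) == c iff every set bit of c is also set in 111; each of the 6 set bits of 111 can independently be on or off in c.
count = 2^6 = 64

Answer: 64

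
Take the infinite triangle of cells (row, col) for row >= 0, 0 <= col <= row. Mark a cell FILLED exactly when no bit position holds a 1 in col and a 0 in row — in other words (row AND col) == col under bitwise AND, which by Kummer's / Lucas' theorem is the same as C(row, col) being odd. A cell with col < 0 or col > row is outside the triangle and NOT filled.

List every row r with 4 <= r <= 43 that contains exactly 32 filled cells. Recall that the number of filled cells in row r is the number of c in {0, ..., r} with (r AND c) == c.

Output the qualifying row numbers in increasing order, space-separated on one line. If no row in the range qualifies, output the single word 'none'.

Answer: 31

Derivation:
Row r has 2^popcount(r) filled cells, so we need popcount(r) = log2(32) = 5.
Scan r = 4..43 and keep those with exactly 5 one-bits:
r=4=100 popcount=1 -> skip
r=5=101 popcount=2 -> skip
r=6=110 popcount=2 -> skip
r=7=111 popcount=3 -> skip
r=8=1000 popcount=1 -> skip
r=9=1001 popcount=2 -> skip
r=10=1010 popcount=2 -> skip
r=11=1011 popcount=3 -> skip
r=12=1100 popcount=2 -> skip
r=13=1101 popcount=3 -> skip
r=14=1110 popcount=3 -> skip
r=15=1111 popcount=4 -> skip
r=16=10000 popcount=1 -> skip
r=17=10001 popcount=2 -> skip
r=18=10010 popcount=2 -> skip
r=19=10011 popcount=3 -> skip
r=20=10100 popcount=2 -> skip
r=21=10101 popcount=3 -> skip
r=22=10110 popcount=3 -> skip
r=23=10111 popcount=4 -> skip
r=24=11000 popcount=2 -> skip
r=25=11001 popcount=3 -> skip
r=26=11010 popcount=3 -> skip
r=27=11011 popcount=4 -> skip
r=28=11100 popcount=3 -> skip
r=29=11101 popcount=4 -> skip
r=30=11110 popcount=4 -> skip
r=31=11111 popcount=5 -> KEEP
r=32=100000 popcount=1 -> skip
r=33=100001 popcount=2 -> skip
r=34=100010 popcount=2 -> skip
r=35=100011 popcount=3 -> skip
r=36=100100 popcount=2 -> skip
r=37=100101 popcount=3 -> skip
r=38=100110 popcount=3 -> skip
r=39=100111 popcount=4 -> skip
r=40=101000 popcount=2 -> skip
r=41=101001 popcount=3 -> skip
r=42=101010 popcount=3 -> skip
r=43=101011 popcount=4 -> skip
Kept rows: 31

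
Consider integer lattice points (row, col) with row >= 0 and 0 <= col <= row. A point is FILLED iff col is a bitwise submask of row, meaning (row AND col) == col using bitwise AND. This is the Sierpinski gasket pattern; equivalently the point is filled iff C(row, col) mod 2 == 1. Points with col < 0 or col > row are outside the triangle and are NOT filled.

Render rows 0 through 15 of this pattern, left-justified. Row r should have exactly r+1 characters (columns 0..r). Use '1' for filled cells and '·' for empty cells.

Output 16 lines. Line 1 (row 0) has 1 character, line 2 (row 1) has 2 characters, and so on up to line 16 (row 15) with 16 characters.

Answer: 1
11
1·1
1111
1···1
11··11
1·1·1·1
11111111
1·······1
11······11
1·1·····1·1
1111····1111
1···1···1···1
11··11··11··11
1·1·1·1·1·1·1·1
1111111111111111

Derivation:
r0=0: 1
r1=1: 11
r2=10: 1·1
r3=11: 1111
r4=100: 1···1
r5=101: 11··11
r6=110: 1·1·1·1
r7=111: 11111111
r8=1000: 1·······1
r9=1001: 11······11
r10=1010: 1·1·····1·1
r11=1011: 1111····1111
r12=1100: 1···1···1···1
r13=1101: 11··11··11··11
r14=1110: 1·1·1·1·1·1·1·1
r15=1111: 1111111111111111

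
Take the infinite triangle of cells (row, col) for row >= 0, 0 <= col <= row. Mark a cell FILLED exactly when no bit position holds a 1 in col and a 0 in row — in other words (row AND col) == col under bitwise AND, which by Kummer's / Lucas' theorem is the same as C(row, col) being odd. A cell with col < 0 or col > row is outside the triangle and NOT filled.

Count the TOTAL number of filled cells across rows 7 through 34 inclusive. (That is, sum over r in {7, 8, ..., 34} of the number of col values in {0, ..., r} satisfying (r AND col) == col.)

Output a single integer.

r7=111 pc3: +8 =8
r8=1000 pc1: +2 =10
r9=1001 pc2: +4 =14
r10=1010 pc2: +4 =18
r11=1011 pc3: +8 =26
r12=1100 pc2: +4 =30
r13=1101 pc3: +8 =38
r14=1110 pc3: +8 =46
r15=1111 pc4: +16 =62
r16=10000 pc1: +2 =64
r17=10001 pc2: +4 =68
r18=10010 pc2: +4 =72
r19=10011 pc3: +8 =80
r20=10100 pc2: +4 =84
r21=10101 pc3: +8 =92
r22=10110 pc3: +8 =100
r23=10111 pc4: +16 =116
r24=11000 pc2: +4 =120
r25=11001 pc3: +8 =128
r26=11010 pc3: +8 =136
r27=11011 pc4: +16 =152
r28=11100 pc3: +8 =160
r29=11101 pc4: +16 =176
r30=11110 pc4: +16 =192
r31=11111 pc5: +32 =224
r32=100000 pc1: +2 =226
r33=100001 pc2: +4 =230
r34=100010 pc2: +4 =234

Answer: 234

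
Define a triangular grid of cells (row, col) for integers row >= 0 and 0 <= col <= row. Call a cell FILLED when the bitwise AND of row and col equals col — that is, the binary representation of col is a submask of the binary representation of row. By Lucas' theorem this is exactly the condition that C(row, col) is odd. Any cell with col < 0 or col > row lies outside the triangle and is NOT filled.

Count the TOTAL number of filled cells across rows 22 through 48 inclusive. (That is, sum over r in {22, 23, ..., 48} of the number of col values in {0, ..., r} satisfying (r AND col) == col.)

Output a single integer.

Answer: 298

Derivation:
r22=10110 pc3: +8 =8
r23=10111 pc4: +16 =24
r24=11000 pc2: +4 =28
r25=11001 pc3: +8 =36
r26=11010 pc3: +8 =44
r27=11011 pc4: +16 =60
r28=11100 pc3: +8 =68
r29=11101 pc4: +16 =84
r30=11110 pc4: +16 =100
r31=11111 pc5: +32 =132
r32=100000 pc1: +2 =134
r33=100001 pc2: +4 =138
r34=100010 pc2: +4 =142
r35=100011 pc3: +8 =150
r36=100100 pc2: +4 =154
r37=100101 pc3: +8 =162
r38=100110 pc3: +8 =170
r39=100111 pc4: +16 =186
r40=101000 pc2: +4 =190
r41=101001 pc3: +8 =198
r42=101010 pc3: +8 =206
r43=101011 pc4: +16 =222
r44=101100 pc3: +8 =230
r45=101101 pc4: +16 =246
r46=101110 pc4: +16 =262
r47=101111 pc5: +32 =294
r48=110000 pc2: +4 =298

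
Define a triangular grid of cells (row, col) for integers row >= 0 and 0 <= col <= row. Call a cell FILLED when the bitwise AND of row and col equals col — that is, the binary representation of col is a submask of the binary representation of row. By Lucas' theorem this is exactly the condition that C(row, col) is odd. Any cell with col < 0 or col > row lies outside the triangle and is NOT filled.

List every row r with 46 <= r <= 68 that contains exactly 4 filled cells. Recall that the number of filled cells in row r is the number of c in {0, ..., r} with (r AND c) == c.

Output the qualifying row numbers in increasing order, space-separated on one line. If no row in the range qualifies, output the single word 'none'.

Answer: 48 65 66 68

Derivation:
Row r has 2^popcount(r) filled cells, so we need popcount(r) = log2(4) = 2.
Scan r = 46..68 and keep those with exactly 2 one-bits:
r=46=101110 popcount=4 -> skip
r=47=101111 popcount=5 -> skip
r=48=110000 popcount=2 -> KEEP
r=49=110001 popcount=3 -> skip
r=50=110010 popcount=3 -> skip
r=51=110011 popcount=4 -> skip
r=52=110100 popcount=3 -> skip
r=53=110101 popcount=4 -> skip
r=54=110110 popcount=4 -> skip
r=55=110111 popcount=5 -> skip
r=56=111000 popcount=3 -> skip
r=57=111001 popcount=4 -> skip
r=58=111010 popcount=4 -> skip
r=59=111011 popcount=5 -> skip
r=60=111100 popcount=4 -> skip
r=61=111101 popcount=5 -> skip
r=62=111110 popcount=5 -> skip
r=63=111111 popcount=6 -> skip
r=64=1000000 popcount=1 -> skip
r=65=1000001 popcount=2 -> KEEP
r=66=1000010 popcount=2 -> KEEP
r=67=1000011 popcount=3 -> skip
r=68=1000100 popcount=2 -> KEEP
Kept rows: 48 65 66 68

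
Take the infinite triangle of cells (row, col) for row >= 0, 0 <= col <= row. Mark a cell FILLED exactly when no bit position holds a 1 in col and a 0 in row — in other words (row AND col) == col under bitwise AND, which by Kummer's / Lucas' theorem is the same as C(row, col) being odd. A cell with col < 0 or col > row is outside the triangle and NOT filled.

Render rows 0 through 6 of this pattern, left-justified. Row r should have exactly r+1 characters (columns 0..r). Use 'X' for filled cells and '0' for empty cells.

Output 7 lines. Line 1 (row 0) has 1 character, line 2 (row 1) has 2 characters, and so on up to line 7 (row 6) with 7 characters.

r0=0: X
r1=1: XX
r2=10: X0X
r3=11: XXXX
r4=100: X000X
r5=101: XX00XX
r6=110: X0X0X0X

Answer: X
XX
X0X
XXXX
X000X
XX00XX
X0X0X0X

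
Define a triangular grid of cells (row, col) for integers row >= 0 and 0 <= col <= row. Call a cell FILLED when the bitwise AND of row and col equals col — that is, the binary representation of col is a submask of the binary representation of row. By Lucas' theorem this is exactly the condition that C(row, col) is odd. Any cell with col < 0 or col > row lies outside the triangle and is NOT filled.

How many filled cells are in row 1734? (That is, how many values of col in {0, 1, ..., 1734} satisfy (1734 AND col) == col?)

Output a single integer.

Answer: 64

Derivation:
1734 in binary = 11011000110
popcount(1734) = number of 1-bits in 11011000110 = 6
A col c satisfies (1734 AND c) == c iff every set bit of c is also set in 1734; each of the 6 set bits of 1734 can independently be on or off in c.
count = 2^6 = 64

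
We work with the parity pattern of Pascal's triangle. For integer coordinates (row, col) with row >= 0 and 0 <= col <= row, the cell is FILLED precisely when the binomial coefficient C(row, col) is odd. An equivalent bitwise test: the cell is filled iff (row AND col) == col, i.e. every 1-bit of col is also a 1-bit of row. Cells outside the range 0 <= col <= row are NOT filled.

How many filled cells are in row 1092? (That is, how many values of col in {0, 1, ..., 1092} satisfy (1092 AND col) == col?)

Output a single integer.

Answer: 8

Derivation:
1092 in binary = 10001000100
popcount(1092) = number of 1-bits in 10001000100 = 3
A col c satisfies (1092 AND c) == c iff every set bit of c is also set in 1092; each of the 3 set bits of 1092 can independently be on or off in c.
count = 2^3 = 8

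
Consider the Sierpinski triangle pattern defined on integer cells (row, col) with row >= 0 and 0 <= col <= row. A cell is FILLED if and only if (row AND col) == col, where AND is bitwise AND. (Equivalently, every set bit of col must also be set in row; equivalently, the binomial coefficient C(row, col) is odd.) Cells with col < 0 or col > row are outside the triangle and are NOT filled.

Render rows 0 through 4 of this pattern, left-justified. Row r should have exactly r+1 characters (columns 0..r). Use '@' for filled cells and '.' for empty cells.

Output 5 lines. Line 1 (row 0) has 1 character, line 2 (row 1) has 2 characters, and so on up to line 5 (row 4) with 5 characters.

Answer: @
@@
@.@
@@@@
@...@

Derivation:
r0=0: @
r1=1: @@
r2=10: @.@
r3=11: @@@@
r4=100: @...@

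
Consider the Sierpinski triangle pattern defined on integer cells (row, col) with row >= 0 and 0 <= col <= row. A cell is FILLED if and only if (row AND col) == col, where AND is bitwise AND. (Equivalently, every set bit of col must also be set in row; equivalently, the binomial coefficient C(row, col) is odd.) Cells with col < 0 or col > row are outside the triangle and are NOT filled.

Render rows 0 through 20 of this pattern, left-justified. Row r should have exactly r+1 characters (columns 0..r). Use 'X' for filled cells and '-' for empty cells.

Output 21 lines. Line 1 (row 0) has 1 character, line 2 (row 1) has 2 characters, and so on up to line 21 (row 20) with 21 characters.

Answer: X
XX
X-X
XXXX
X---X
XX--XX
X-X-X-X
XXXXXXXX
X-------X
XX------XX
X-X-----X-X
XXXX----XXXX
X---X---X---X
XX--XX--XX--XX
X-X-X-X-X-X-X-X
XXXXXXXXXXXXXXXX
X---------------X
XX--------------XX
X-X-------------X-X
XXXX------------XXXX
X---X-----------X---X

Derivation:
r0=0: X
r1=1: XX
r2=10: X-X
r3=11: XXXX
r4=100: X---X
r5=101: XX--XX
r6=110: X-X-X-X
r7=111: XXXXXXXX
r8=1000: X-------X
r9=1001: XX------XX
r10=1010: X-X-----X-X
r11=1011: XXXX----XXXX
r12=1100: X---X---X---X
r13=1101: XX--XX--XX--XX
r14=1110: X-X-X-X-X-X-X-X
r15=1111: XXXXXXXXXXXXXXXX
r16=10000: X---------------X
r17=10001: XX--------------XX
r18=10010: X-X-------------X-X
r19=10011: XXXX------------XXXX
r20=10100: X---X-----------X---X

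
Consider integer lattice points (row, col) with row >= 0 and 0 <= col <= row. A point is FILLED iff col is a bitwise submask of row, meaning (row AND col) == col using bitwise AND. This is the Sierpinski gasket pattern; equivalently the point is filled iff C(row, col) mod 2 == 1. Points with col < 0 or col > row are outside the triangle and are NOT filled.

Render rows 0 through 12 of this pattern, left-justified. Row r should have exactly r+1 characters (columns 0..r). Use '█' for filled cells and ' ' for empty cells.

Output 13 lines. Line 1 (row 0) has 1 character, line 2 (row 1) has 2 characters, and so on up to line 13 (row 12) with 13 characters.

r0=0: █
r1=1: ██
r2=10: █ █
r3=11: ████
r4=100: █   █
r5=101: ██  ██
r6=110: █ █ █ █
r7=111: ████████
r8=1000: █       █
r9=1001: ██      ██
r10=1010: █ █     █ █
r11=1011: ████    ████
r12=1100: █   █   █   █

Answer: █
██
█ █
████
█   █
██  ██
█ █ █ █
████████
█       █
██      ██
█ █     █ █
████    ████
█   █   █   █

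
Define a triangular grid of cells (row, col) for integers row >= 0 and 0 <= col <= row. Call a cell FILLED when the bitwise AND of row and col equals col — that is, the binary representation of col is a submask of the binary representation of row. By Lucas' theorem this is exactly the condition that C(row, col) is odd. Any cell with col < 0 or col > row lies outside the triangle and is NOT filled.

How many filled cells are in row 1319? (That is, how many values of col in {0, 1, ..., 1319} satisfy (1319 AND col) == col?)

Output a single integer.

Answer: 64

Derivation:
1319 in binary = 10100100111
popcount(1319) = number of 1-bits in 10100100111 = 6
A col c satisfies (1319 AND c) == c iff every set bit of c is also set in 1319; each of the 6 set bits of 1319 can independently be on or off in c.
count = 2^6 = 64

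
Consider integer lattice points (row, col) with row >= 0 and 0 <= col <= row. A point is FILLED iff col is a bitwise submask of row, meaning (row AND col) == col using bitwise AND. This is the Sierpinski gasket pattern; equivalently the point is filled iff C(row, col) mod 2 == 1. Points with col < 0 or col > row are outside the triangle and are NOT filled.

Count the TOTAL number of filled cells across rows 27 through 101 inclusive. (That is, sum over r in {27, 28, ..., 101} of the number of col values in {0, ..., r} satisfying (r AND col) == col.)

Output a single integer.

r27=11011 pc4: +16 =16
r28=11100 pc3: +8 =24
r29=11101 pc4: +16 =40
r30=11110 pc4: +16 =56
r31=11111 pc5: +32 =88
r32=100000 pc1: +2 =90
r33=100001 pc2: +4 =94
r34=100010 pc2: +4 =98
r35=100011 pc3: +8 =106
r36=100100 pc2: +4 =110
r37=100101 pc3: +8 =118
r38=100110 pc3: +8 =126
r39=100111 pc4: +16 =142
r40=101000 pc2: +4 =146
r41=101001 pc3: +8 =154
r42=101010 pc3: +8 =162
r43=101011 pc4: +16 =178
r44=101100 pc3: +8 =186
r45=101101 pc4: +16 =202
r46=101110 pc4: +16 =218
r47=101111 pc5: +32 =250
r48=110000 pc2: +4 =254
r49=110001 pc3: +8 =262
r50=110010 pc3: +8 =270
r51=110011 pc4: +16 =286
r52=110100 pc3: +8 =294
r53=110101 pc4: +16 =310
r54=110110 pc4: +16 =326
r55=110111 pc5: +32 =358
r56=111000 pc3: +8 =366
r57=111001 pc4: +16 =382
r58=111010 pc4: +16 =398
r59=111011 pc5: +32 =430
r60=111100 pc4: +16 =446
r61=111101 pc5: +32 =478
r62=111110 pc5: +32 =510
r63=111111 pc6: +64 =574
r64=1000000 pc1: +2 =576
r65=1000001 pc2: +4 =580
r66=1000010 pc2: +4 =584
r67=1000011 pc3: +8 =592
r68=1000100 pc2: +4 =596
r69=1000101 pc3: +8 =604
r70=1000110 pc3: +8 =612
r71=1000111 pc4: +16 =628
r72=1001000 pc2: +4 =632
r73=1001001 pc3: +8 =640
r74=1001010 pc3: +8 =648
r75=1001011 pc4: +16 =664
r76=1001100 pc3: +8 =672
r77=1001101 pc4: +16 =688
r78=1001110 pc4: +16 =704
r79=1001111 pc5: +32 =736
r80=1010000 pc2: +4 =740
r81=1010001 pc3: +8 =748
r82=1010010 pc3: +8 =756
r83=1010011 pc4: +16 =772
r84=1010100 pc3: +8 =780
r85=1010101 pc4: +16 =796
r86=1010110 pc4: +16 =812
r87=1010111 pc5: +32 =844
r88=1011000 pc3: +8 =852
r89=1011001 pc4: +16 =868
r90=1011010 pc4: +16 =884
r91=1011011 pc5: +32 =916
r92=1011100 pc4: +16 =932
r93=1011101 pc5: +32 =964
r94=1011110 pc5: +32 =996
r95=1011111 pc6: +64 =1060
r96=1100000 pc2: +4 =1064
r97=1100001 pc3: +8 =1072
r98=1100010 pc3: +8 =1080
r99=1100011 pc4: +16 =1096
r100=1100100 pc3: +8 =1104
r101=1100101 pc4: +16 =1120

Answer: 1120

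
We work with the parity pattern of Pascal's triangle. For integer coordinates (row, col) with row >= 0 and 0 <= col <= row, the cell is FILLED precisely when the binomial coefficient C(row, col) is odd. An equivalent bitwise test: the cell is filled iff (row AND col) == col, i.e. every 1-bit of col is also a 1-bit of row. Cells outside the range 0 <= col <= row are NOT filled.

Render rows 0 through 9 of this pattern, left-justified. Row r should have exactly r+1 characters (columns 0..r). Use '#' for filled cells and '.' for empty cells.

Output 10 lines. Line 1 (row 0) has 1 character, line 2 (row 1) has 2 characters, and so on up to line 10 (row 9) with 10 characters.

r0=0: #
r1=1: ##
r2=10: #.#
r3=11: ####
r4=100: #...#
r5=101: ##..##
r6=110: #.#.#.#
r7=111: ########
r8=1000: #.......#
r9=1001: ##......##

Answer: #
##
#.#
####
#...#
##..##
#.#.#.#
########
#.......#
##......##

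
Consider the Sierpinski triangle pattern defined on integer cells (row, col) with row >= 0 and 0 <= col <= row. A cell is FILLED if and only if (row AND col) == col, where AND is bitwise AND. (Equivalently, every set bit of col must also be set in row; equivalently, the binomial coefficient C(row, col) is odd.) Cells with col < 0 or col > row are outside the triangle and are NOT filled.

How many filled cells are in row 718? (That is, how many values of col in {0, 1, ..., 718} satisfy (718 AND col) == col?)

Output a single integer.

Answer: 64

Derivation:
718 in binary = 1011001110
popcount(718) = number of 1-bits in 1011001110 = 6
A col c satisfies (718 AND c) == c iff every set bit of c is also set in 718; each of the 6 set bits of 718 can independently be on or off in c.
count = 2^6 = 64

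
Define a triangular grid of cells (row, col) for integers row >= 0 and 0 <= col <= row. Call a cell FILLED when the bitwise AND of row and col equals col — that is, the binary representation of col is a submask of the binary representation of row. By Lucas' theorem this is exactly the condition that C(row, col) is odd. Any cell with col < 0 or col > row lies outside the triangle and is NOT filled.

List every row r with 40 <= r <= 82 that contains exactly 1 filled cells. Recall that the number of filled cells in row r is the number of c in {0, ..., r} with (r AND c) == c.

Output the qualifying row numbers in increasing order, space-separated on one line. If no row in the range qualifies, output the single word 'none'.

Answer: none

Derivation:
Row r has 2^popcount(r) filled cells, so we need popcount(r) = log2(1) = 0.
Scan r = 40..82 and keep those with exactly 0 one-bits:
r=40=101000 popcount=2 -> skip
r=41=101001 popcount=3 -> skip
r=42=101010 popcount=3 -> skip
r=43=101011 popcount=4 -> skip
r=44=101100 popcount=3 -> skip
r=45=101101 popcount=4 -> skip
r=46=101110 popcount=4 -> skip
r=47=101111 popcount=5 -> skip
r=48=110000 popcount=2 -> skip
r=49=110001 popcount=3 -> skip
r=50=110010 popcount=3 -> skip
r=51=110011 popcount=4 -> skip
r=52=110100 popcount=3 -> skip
r=53=110101 popcount=4 -> skip
r=54=110110 popcount=4 -> skip
r=55=110111 popcount=5 -> skip
r=56=111000 popcount=3 -> skip
r=57=111001 popcount=4 -> skip
r=58=111010 popcount=4 -> skip
r=59=111011 popcount=5 -> skip
r=60=111100 popcount=4 -> skip
r=61=111101 popcount=5 -> skip
r=62=111110 popcount=5 -> skip
r=63=111111 popcount=6 -> skip
r=64=1000000 popcount=1 -> skip
r=65=1000001 popcount=2 -> skip
r=66=1000010 popcount=2 -> skip
r=67=1000011 popcount=3 -> skip
r=68=1000100 popcount=2 -> skip
r=69=1000101 popcount=3 -> skip
r=70=1000110 popcount=3 -> skip
r=71=1000111 popcount=4 -> skip
r=72=1001000 popcount=2 -> skip
r=73=1001001 popcount=3 -> skip
r=74=1001010 popcount=3 -> skip
r=75=1001011 popcount=4 -> skip
r=76=1001100 popcount=3 -> skip
r=77=1001101 popcount=4 -> skip
r=78=1001110 popcount=4 -> skip
r=79=1001111 popcount=5 -> skip
r=80=1010000 popcount=2 -> skip
r=81=1010001 popcount=3 -> skip
r=82=1010010 popcount=3 -> skip
Kept rows: none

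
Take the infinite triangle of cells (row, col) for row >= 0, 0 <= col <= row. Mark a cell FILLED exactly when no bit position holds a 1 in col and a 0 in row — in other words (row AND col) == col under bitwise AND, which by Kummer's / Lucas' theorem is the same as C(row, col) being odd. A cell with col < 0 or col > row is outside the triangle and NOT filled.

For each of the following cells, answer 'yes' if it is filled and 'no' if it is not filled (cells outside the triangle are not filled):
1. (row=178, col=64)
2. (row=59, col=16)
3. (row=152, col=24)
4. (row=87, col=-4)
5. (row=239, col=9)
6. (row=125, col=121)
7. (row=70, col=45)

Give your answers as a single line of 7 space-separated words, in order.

Answer: no yes yes no yes yes no

Derivation:
(178,64): row=0b10110010, col=0b1000000, row AND col = 0b0 = 0; 0 != 64 -> empty
(59,16): row=0b111011, col=0b10000, row AND col = 0b10000 = 16; 16 == 16 -> filled
(152,24): row=0b10011000, col=0b11000, row AND col = 0b11000 = 24; 24 == 24 -> filled
(87,-4): col outside [0, 87] -> not filled
(239,9): row=0b11101111, col=0b1001, row AND col = 0b1001 = 9; 9 == 9 -> filled
(125,121): row=0b1111101, col=0b1111001, row AND col = 0b1111001 = 121; 121 == 121 -> filled
(70,45): row=0b1000110, col=0b101101, row AND col = 0b100 = 4; 4 != 45 -> empty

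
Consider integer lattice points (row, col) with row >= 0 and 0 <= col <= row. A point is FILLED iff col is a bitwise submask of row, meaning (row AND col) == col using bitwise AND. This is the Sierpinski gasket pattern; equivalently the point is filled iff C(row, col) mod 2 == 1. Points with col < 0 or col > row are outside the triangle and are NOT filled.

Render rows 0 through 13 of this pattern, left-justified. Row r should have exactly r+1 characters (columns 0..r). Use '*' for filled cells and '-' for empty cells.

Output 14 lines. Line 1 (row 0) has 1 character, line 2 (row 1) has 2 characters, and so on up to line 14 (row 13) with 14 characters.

Answer: *
**
*-*
****
*---*
**--**
*-*-*-*
********
*-------*
**------**
*-*-----*-*
****----****
*---*---*---*
**--**--**--**

Derivation:
r0=0: *
r1=1: **
r2=10: *-*
r3=11: ****
r4=100: *---*
r5=101: **--**
r6=110: *-*-*-*
r7=111: ********
r8=1000: *-------*
r9=1001: **------**
r10=1010: *-*-----*-*
r11=1011: ****----****
r12=1100: *---*---*---*
r13=1101: **--**--**--**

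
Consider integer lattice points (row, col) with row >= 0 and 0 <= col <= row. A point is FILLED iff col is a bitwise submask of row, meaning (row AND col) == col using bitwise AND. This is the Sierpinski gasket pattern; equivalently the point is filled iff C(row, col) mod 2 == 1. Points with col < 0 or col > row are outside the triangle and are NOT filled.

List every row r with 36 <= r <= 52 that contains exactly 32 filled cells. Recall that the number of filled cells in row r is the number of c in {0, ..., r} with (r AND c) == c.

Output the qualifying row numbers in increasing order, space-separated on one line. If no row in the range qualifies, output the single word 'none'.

Row r has 2^popcount(r) filled cells, so we need popcount(r) = log2(32) = 5.
Scan r = 36..52 and keep those with exactly 5 one-bits:
r=36=100100 popcount=2 -> skip
r=37=100101 popcount=3 -> skip
r=38=100110 popcount=3 -> skip
r=39=100111 popcount=4 -> skip
r=40=101000 popcount=2 -> skip
r=41=101001 popcount=3 -> skip
r=42=101010 popcount=3 -> skip
r=43=101011 popcount=4 -> skip
r=44=101100 popcount=3 -> skip
r=45=101101 popcount=4 -> skip
r=46=101110 popcount=4 -> skip
r=47=101111 popcount=5 -> KEEP
r=48=110000 popcount=2 -> skip
r=49=110001 popcount=3 -> skip
r=50=110010 popcount=3 -> skip
r=51=110011 popcount=4 -> skip
r=52=110100 popcount=3 -> skip
Kept rows: 47

Answer: 47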